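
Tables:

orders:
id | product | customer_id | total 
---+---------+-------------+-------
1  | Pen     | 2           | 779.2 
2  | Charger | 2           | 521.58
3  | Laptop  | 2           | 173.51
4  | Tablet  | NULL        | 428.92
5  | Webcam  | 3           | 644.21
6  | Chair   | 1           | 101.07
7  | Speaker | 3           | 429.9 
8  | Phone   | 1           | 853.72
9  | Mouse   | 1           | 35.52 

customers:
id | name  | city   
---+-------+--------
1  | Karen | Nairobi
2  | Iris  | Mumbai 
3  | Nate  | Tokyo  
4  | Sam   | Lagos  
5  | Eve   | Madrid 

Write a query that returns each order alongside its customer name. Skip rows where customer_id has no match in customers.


INNER JOIN keeps only orders rows whose customer_id matches an id in customers. Walk through each order:
  - order 1 (Pen): customer_id=2 -> matches Iris
  - order 2 (Charger): customer_id=2 -> matches Iris
  - order 3 (Laptop): customer_id=2 -> matches Iris
  - order 4 (Tablet): customer_id=NULL, no match -> dropped
  - order 5 (Webcam): customer_id=3 -> matches Nate
  - order 6 (Chair): customer_id=1 -> matches Karen
  - order 7 (Speaker): customer_id=3 -> matches Nate
  - order 8 (Phone): customer_id=1 -> matches Karen
  - order 9 (Mouse): customer_id=1 -> matches Karen
So 1 of 9 rows is dropped.

SQL:
SELECT a.product, b.name AS customer
FROM orders a
INNER JOIN customers b ON a.customer_id = b.id

Result:
product | customer
--------+---------
Pen     | Iris    
Charger | Iris    
Laptop  | Iris    
Webcam  | Nate    
Chair   | Karen   
Speaker | Nate    
Phone   | Karen   
Mouse   | Karen   


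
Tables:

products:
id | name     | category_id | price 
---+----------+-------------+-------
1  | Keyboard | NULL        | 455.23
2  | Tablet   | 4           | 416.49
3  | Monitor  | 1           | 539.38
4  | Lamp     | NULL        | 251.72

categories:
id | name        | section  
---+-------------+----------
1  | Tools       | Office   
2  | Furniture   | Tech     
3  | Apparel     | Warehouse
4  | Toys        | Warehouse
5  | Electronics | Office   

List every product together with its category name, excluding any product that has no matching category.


INNER JOIN keeps only products rows whose category_id matches an id in categories. Walk through each product:
  - product 1 (Keyboard): category_id=NULL, no match -> dropped
  - product 2 (Tablet): category_id=4 -> matches Toys
  - product 3 (Monitor): category_id=1 -> matches Tools
  - product 4 (Lamp): category_id=NULL, no match -> dropped
So 2 of 4 rows are dropped.

SQL:
SELECT a.name, b.name AS category
FROM products a
INNER JOIN categories b ON a.category_id = b.id

Result:
name    | category
--------+---------
Tablet  | Toys    
Monitor | Tools   


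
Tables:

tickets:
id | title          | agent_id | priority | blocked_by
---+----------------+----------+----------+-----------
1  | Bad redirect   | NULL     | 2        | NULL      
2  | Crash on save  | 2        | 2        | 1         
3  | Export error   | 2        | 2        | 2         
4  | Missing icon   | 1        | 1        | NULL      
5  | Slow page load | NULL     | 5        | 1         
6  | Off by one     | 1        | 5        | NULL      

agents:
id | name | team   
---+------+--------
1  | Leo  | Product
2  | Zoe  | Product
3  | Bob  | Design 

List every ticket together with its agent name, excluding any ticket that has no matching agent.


INNER JOIN keeps only tickets rows whose agent_id matches an id in agents. Walk through each ticket:
  - ticket 1 (Bad redirect): agent_id=NULL, no match -> dropped
  - ticket 2 (Crash on save): agent_id=2 -> matches Zoe
  - ticket 3 (Export error): agent_id=2 -> matches Zoe
  - ticket 4 (Missing icon): agent_id=1 -> matches Leo
  - ticket 5 (Slow page load): agent_id=NULL, no match -> dropped
  - ticket 6 (Off by one): agent_id=1 -> matches Leo
So 2 of 6 rows are dropped.

SQL:
SELECT a.title, b.name AS agent
FROM tickets a
INNER JOIN agents b ON a.agent_id = b.id

Result:
title         | agent
--------------+------
Crash on save | Zoe  
Export error  | Zoe  
Missing icon  | Leo  
Off by one    | Leo  


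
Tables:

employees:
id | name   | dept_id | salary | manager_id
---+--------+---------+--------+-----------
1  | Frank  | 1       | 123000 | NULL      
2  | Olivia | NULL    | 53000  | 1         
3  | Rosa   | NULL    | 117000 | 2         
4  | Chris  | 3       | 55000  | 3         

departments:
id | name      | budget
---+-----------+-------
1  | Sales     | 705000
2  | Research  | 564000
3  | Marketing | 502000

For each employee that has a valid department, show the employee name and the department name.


INNER JOIN keeps only employees rows whose dept_id matches an id in departments. Walk through each employee:
  - employee 1 (Frank): dept_id=1 -> matches Sales
  - employee 2 (Olivia): dept_id=NULL, no match -> dropped
  - employee 3 (Rosa): dept_id=NULL, no match -> dropped
  - employee 4 (Chris): dept_id=3 -> matches Marketing
So 2 of 4 rows are dropped.

SQL:
SELECT a.name, b.name AS department
FROM employees a
INNER JOIN departments b ON a.dept_id = b.id

Result:
name  | department
------+-----------
Frank | Sales     
Chris | Marketing 


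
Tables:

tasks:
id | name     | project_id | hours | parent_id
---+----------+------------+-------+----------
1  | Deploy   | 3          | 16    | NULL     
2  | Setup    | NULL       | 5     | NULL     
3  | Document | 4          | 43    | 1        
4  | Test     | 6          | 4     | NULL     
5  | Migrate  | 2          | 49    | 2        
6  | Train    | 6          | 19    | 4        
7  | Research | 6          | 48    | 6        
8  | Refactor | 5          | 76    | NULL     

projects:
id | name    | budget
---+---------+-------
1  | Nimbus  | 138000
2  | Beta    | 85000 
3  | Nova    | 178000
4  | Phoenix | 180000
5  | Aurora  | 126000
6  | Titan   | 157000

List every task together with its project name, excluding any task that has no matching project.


INNER JOIN keeps only tasks rows whose project_id matches an id in projects. Walk through each task:
  - task 1 (Deploy): project_id=3 -> matches Nova
  - task 2 (Setup): project_id=NULL, no match -> dropped
  - task 3 (Document): project_id=4 -> matches Phoenix
  - task 4 (Test): project_id=6 -> matches Titan
  - task 5 (Migrate): project_id=2 -> matches Beta
  - task 6 (Train): project_id=6 -> matches Titan
  - task 7 (Research): project_id=6 -> matches Titan
  - task 8 (Refactor): project_id=5 -> matches Aurora
So 1 of 8 rows is dropped.

SQL:
SELECT a.name, b.name AS project
FROM tasks a
INNER JOIN projects b ON a.project_id = b.id

Result:
name     | project
---------+--------
Deploy   | Nova   
Document | Phoenix
Test     | Titan  
Migrate  | Beta   
Train    | Titan  
Research | Titan  
Refactor | Aurora 


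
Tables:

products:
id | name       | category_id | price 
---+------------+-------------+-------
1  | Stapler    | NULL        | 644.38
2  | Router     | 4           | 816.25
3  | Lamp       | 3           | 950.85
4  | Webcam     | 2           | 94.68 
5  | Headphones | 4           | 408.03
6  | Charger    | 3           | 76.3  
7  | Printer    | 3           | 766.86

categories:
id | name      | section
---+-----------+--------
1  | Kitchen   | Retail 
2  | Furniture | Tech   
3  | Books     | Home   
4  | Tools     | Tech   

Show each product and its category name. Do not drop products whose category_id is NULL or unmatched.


LEFT JOIN keeps every row from products (the left table); where category_id has no match in categories, the category columns become NULL. Walk through each product:
  - product 1 (Stapler): category_id=NULL, no match -> kept with NULL
  - product 2 (Router): category_id=4 -> matches Tools
  - product 3 (Lamp): category_id=3 -> matches Books
  - product 4 (Webcam): category_id=2 -> matches Furniture
  - product 5 (Headphones): category_id=4 -> matches Tools
  - product 6 (Charger): category_id=3 -> matches Books
  - product 7 (Printer): category_id=3 -> matches Books
All 7 rows appear; 1 has NULL category.

SQL:
SELECT a.name, b.name AS category
FROM products a
LEFT JOIN categories b ON a.category_id = b.id

Result:
name       | category 
-----------+----------
Stapler    | NULL     
Router     | Tools    
Lamp       | Books    
Webcam     | Furniture
Headphones | Tools    
Charger    | Books    
Printer    | Books    


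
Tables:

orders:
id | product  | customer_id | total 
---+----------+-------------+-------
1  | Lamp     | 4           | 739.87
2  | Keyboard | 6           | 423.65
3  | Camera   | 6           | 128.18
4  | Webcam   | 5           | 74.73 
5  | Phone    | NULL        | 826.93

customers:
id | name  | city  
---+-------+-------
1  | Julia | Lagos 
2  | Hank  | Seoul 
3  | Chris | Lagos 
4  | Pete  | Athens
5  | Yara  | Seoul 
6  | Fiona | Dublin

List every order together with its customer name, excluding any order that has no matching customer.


INNER JOIN keeps only orders rows whose customer_id matches an id in customers. Walk through each order:
  - order 1 (Lamp): customer_id=4 -> matches Pete
  - order 2 (Keyboard): customer_id=6 -> matches Fiona
  - order 3 (Camera): customer_id=6 -> matches Fiona
  - order 4 (Webcam): customer_id=5 -> matches Yara
  - order 5 (Phone): customer_id=NULL, no match -> dropped
So 1 of 5 rows is dropped.

SQL:
SELECT a.product, b.name AS customer
FROM orders a
INNER JOIN customers b ON a.customer_id = b.id

Result:
product  | customer
---------+---------
Lamp     | Pete    
Keyboard | Fiona   
Camera   | Fiona   
Webcam   | Yara    


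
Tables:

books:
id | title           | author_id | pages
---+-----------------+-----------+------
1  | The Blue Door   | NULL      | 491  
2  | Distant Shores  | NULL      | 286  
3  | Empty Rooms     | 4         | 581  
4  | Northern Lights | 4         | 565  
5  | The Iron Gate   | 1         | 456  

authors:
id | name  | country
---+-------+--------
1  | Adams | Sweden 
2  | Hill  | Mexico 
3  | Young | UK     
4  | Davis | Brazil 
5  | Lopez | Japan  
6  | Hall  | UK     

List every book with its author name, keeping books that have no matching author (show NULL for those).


LEFT JOIN keeps every row from books (the left table); where author_id has no match in authors, the author columns become NULL. Walk through each book:
  - book 1 (The Blue Door): author_id=NULL, no match -> kept with NULL
  - book 2 (Distant Shores): author_id=NULL, no match -> kept with NULL
  - book 3 (Empty Rooms): author_id=4 -> matches Davis
  - book 4 (Northern Lights): author_id=4 -> matches Davis
  - book 5 (The Iron Gate): author_id=1 -> matches Adams
All 5 rows appear; 2 have NULL author.

SQL:
SELECT a.title, b.name AS author
FROM books a
LEFT JOIN authors b ON a.author_id = b.id

Result:
title           | author
----------------+-------
The Blue Door   | NULL  
Distant Shores  | NULL  
Empty Rooms     | Davis 
Northern Lights | Davis 
The Iron Gate   | Adams 


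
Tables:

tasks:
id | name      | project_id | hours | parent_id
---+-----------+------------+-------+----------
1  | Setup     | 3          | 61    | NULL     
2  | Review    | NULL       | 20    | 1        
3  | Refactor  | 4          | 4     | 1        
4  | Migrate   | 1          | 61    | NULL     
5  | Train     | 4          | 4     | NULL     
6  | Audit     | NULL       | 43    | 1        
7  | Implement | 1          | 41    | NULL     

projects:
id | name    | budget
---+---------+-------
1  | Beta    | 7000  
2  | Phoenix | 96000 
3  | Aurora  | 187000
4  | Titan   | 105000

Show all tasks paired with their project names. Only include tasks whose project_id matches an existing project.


INNER JOIN keeps only tasks rows whose project_id matches an id in projects. Walk through each task:
  - task 1 (Setup): project_id=3 -> matches Aurora
  - task 2 (Review): project_id=NULL, no match -> dropped
  - task 3 (Refactor): project_id=4 -> matches Titan
  - task 4 (Migrate): project_id=1 -> matches Beta
  - task 5 (Train): project_id=4 -> matches Titan
  - task 6 (Audit): project_id=NULL, no match -> dropped
  - task 7 (Implement): project_id=1 -> matches Beta
So 2 of 7 rows are dropped.

SQL:
SELECT a.name, b.name AS project
FROM tasks a
INNER JOIN projects b ON a.project_id = b.id

Result:
name      | project
----------+--------
Setup     | Aurora 
Refactor  | Titan  
Migrate   | Beta   
Train     | Titan  
Implement | Beta   


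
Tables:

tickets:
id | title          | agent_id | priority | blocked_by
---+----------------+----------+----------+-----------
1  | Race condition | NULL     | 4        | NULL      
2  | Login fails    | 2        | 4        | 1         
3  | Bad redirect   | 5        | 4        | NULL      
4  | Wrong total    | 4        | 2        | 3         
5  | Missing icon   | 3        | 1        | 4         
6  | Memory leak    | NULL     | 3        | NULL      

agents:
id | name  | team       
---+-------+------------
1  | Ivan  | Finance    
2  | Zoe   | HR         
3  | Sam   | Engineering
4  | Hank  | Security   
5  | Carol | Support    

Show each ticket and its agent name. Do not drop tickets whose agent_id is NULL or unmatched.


LEFT JOIN keeps every row from tickets (the left table); where agent_id has no match in agents, the agent columns become NULL. Walk through each ticket:
  - ticket 1 (Race condition): agent_id=NULL, no match -> kept with NULL
  - ticket 2 (Login fails): agent_id=2 -> matches Zoe
  - ticket 3 (Bad redirect): agent_id=5 -> matches Carol
  - ticket 4 (Wrong total): agent_id=4 -> matches Hank
  - ticket 5 (Missing icon): agent_id=3 -> matches Sam
  - ticket 6 (Memory leak): agent_id=NULL, no match -> kept with NULL
All 6 rows appear; 2 have NULL agent.

SQL:
SELECT a.title, b.name AS agent
FROM tickets a
LEFT JOIN agents b ON a.agent_id = b.id

Result:
title          | agent
---------------+------
Race condition | NULL 
Login fails    | Zoe  
Bad redirect   | Carol
Wrong total    | Hank 
Missing icon   | Sam  
Memory leak    | NULL 


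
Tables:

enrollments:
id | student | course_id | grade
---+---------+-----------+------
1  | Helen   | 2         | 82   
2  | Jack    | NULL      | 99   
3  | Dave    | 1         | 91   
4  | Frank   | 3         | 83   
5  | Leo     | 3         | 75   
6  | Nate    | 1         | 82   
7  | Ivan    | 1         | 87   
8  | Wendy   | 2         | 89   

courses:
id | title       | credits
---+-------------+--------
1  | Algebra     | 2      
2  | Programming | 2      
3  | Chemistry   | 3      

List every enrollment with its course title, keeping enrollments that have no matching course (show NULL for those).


LEFT JOIN keeps every row from enrollments (the left table); where course_id has no match in courses, the course columns become NULL. Walk through each enrollment:
  - enrollment 1 (Helen): course_id=2 -> matches Programming
  - enrollment 2 (Jack): course_id=NULL, no match -> kept with NULL
  - enrollment 3 (Dave): course_id=1 -> matches Algebra
  - enrollment 4 (Frank): course_id=3 -> matches Chemistry
  - enrollment 5 (Leo): course_id=3 -> matches Chemistry
  - enrollment 6 (Nate): course_id=1 -> matches Algebra
  - enrollment 7 (Ivan): course_id=1 -> matches Algebra
  - enrollment 8 (Wendy): course_id=2 -> matches Programming
All 8 rows appear; 1 has NULL course.

SQL:
SELECT a.student, b.title AS course
FROM enrollments a
LEFT JOIN courses b ON a.course_id = b.id

Result:
student | course     
--------+------------
Helen   | Programming
Jack    | NULL       
Dave    | Algebra    
Frank   | Chemistry  
Leo     | Chemistry  
Nate    | Algebra    
Ivan    | Algebra    
Wendy   | Programming


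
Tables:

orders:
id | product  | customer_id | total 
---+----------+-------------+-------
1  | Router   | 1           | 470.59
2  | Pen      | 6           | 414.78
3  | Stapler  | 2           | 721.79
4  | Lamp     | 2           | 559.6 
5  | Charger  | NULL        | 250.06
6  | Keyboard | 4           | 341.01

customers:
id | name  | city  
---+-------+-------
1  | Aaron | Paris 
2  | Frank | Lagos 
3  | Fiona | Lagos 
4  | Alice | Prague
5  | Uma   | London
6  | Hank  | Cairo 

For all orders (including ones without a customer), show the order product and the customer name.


LEFT JOIN keeps every row from orders (the left table); where customer_id has no match in customers, the customer columns become NULL. Walk through each order:
  - order 1 (Router): customer_id=1 -> matches Aaron
  - order 2 (Pen): customer_id=6 -> matches Hank
  - order 3 (Stapler): customer_id=2 -> matches Frank
  - order 4 (Lamp): customer_id=2 -> matches Frank
  - order 5 (Charger): customer_id=NULL, no match -> kept with NULL
  - order 6 (Keyboard): customer_id=4 -> matches Alice
All 6 rows appear; 1 has NULL customer.

SQL:
SELECT a.product, b.name AS customer
FROM orders a
LEFT JOIN customers b ON a.customer_id = b.id

Result:
product  | customer
---------+---------
Router   | Aaron   
Pen      | Hank    
Stapler  | Frank   
Lamp     | Frank   
Charger  | NULL    
Keyboard | Alice   


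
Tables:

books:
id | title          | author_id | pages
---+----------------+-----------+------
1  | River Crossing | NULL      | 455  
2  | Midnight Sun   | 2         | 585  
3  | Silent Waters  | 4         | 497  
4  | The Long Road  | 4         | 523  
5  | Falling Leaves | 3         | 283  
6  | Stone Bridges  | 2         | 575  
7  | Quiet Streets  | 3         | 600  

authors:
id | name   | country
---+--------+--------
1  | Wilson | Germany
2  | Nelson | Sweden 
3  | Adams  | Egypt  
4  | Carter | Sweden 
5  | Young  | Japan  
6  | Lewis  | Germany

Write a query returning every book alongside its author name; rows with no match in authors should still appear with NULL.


LEFT JOIN keeps every row from books (the left table); where author_id has no match in authors, the author columns become NULL. Walk through each book:
  - book 1 (River Crossing): author_id=NULL, no match -> kept with NULL
  - book 2 (Midnight Sun): author_id=2 -> matches Nelson
  - book 3 (Silent Waters): author_id=4 -> matches Carter
  - book 4 (The Long Road): author_id=4 -> matches Carter
  - book 5 (Falling Leaves): author_id=3 -> matches Adams
  - book 6 (Stone Bridges): author_id=2 -> matches Nelson
  - book 7 (Quiet Streets): author_id=3 -> matches Adams
All 7 rows appear; 1 has NULL author.

SQL:
SELECT a.title, b.name AS author
FROM books a
LEFT JOIN authors b ON a.author_id = b.id

Result:
title          | author
---------------+-------
River Crossing | NULL  
Midnight Sun   | Nelson
Silent Waters  | Carter
The Long Road  | Carter
Falling Leaves | Adams 
Stone Bridges  | Nelson
Quiet Streets  | Adams 


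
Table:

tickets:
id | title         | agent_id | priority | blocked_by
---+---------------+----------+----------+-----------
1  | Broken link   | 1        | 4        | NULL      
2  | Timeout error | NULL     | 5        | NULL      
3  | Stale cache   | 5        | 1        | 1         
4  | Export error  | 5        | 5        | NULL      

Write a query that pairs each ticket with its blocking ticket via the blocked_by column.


This is a self-join: tickets is joined to a second copy of itself, matching each row's blocked_by to another row's id. Use LEFT JOIN so rows with blocked_by=NULL are kept.
  - ticket 1 (Broken link): blocked_by=NULL -> NULL
  - ticket 2 (Timeout error): blocked_by=NULL -> NULL
  - ticket 3 (Stale cache): blocked_by=1 -> Broken link
  - ticket 4 (Export error): blocked_by=NULL -> NULL

SQL:
SELECT a.title AS item, b.title AS blocked_by
FROM tickets a
LEFT JOIN tickets b ON a.blocked_by = b.id

Result:
item          | blocked_by 
--------------+------------
Broken link   | NULL       
Timeout error | NULL       
Stale cache   | Broken link
Export error  | NULL       


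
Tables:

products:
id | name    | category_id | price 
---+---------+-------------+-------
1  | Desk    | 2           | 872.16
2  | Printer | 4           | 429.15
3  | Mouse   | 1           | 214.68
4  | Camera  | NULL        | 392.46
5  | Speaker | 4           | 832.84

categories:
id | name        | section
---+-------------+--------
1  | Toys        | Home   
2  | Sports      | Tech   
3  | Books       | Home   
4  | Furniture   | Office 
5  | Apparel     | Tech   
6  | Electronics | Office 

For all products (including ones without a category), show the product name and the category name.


LEFT JOIN keeps every row from products (the left table); where category_id has no match in categories, the category columns become NULL. Walk through each product:
  - product 1 (Desk): category_id=2 -> matches Sports
  - product 2 (Printer): category_id=4 -> matches Furniture
  - product 3 (Mouse): category_id=1 -> matches Toys
  - product 4 (Camera): category_id=NULL, no match -> kept with NULL
  - product 5 (Speaker): category_id=4 -> matches Furniture
All 5 rows appear; 1 has NULL category.

SQL:
SELECT a.name, b.name AS category
FROM products a
LEFT JOIN categories b ON a.category_id = b.id

Result:
name    | category 
--------+----------
Desk    | Sports   
Printer | Furniture
Mouse   | Toys     
Camera  | NULL     
Speaker | Furniture


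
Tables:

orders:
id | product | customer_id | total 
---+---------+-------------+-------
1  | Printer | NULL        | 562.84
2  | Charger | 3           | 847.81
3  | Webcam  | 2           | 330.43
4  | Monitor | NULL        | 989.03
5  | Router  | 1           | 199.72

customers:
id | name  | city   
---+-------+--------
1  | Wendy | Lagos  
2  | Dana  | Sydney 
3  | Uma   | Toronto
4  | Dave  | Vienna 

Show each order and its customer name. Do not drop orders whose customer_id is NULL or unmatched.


LEFT JOIN keeps every row from orders (the left table); where customer_id has no match in customers, the customer columns become NULL. Walk through each order:
  - order 1 (Printer): customer_id=NULL, no match -> kept with NULL
  - order 2 (Charger): customer_id=3 -> matches Uma
  - order 3 (Webcam): customer_id=2 -> matches Dana
  - order 4 (Monitor): customer_id=NULL, no match -> kept with NULL
  - order 5 (Router): customer_id=1 -> matches Wendy
All 5 rows appear; 2 have NULL customer.

SQL:
SELECT a.product, b.name AS customer
FROM orders a
LEFT JOIN customers b ON a.customer_id = b.id

Result:
product | customer
--------+---------
Printer | NULL    
Charger | Uma     
Webcam  | Dana    
Monitor | NULL    
Router  | Wendy   


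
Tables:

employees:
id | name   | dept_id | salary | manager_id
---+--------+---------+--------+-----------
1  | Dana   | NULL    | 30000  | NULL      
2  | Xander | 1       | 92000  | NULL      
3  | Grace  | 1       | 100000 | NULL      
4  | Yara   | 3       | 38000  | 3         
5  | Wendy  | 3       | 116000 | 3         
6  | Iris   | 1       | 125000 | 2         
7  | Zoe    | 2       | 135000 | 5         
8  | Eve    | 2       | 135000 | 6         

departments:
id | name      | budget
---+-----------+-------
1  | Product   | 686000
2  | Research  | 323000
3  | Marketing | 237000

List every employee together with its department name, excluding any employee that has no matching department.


INNER JOIN keeps only employees rows whose dept_id matches an id in departments. Walk through each employee:
  - employee 1 (Dana): dept_id=NULL, no match -> dropped
  - employee 2 (Xander): dept_id=1 -> matches Product
  - employee 3 (Grace): dept_id=1 -> matches Product
  - employee 4 (Yara): dept_id=3 -> matches Marketing
  - employee 5 (Wendy): dept_id=3 -> matches Marketing
  - employee 6 (Iris): dept_id=1 -> matches Product
  - employee 7 (Zoe): dept_id=2 -> matches Research
  - employee 8 (Eve): dept_id=2 -> matches Research
So 1 of 8 rows is dropped.

SQL:
SELECT a.name, b.name AS department
FROM employees a
INNER JOIN departments b ON a.dept_id = b.id

Result:
name   | department
-------+-----------
Xander | Product   
Grace  | Product   
Yara   | Marketing 
Wendy  | Marketing 
Iris   | Product   
Zoe    | Research  
Eve    | Research  


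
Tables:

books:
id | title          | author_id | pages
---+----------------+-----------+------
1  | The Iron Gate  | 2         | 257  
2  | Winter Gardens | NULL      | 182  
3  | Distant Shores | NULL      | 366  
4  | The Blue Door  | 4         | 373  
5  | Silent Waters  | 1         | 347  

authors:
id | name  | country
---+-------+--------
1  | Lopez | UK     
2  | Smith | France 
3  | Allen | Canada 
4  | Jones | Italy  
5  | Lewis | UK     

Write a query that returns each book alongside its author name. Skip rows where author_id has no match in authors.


INNER JOIN keeps only books rows whose author_id matches an id in authors. Walk through each book:
  - book 1 (The Iron Gate): author_id=2 -> matches Smith
  - book 2 (Winter Gardens): author_id=NULL, no match -> dropped
  - book 3 (Distant Shores): author_id=NULL, no match -> dropped
  - book 4 (The Blue Door): author_id=4 -> matches Jones
  - book 5 (Silent Waters): author_id=1 -> matches Lopez
So 2 of 5 rows are dropped.

SQL:
SELECT a.title, b.name AS author
FROM books a
INNER JOIN authors b ON a.author_id = b.id

Result:
title         | author
--------------+-------
The Iron Gate | Smith 
The Blue Door | Jones 
Silent Waters | Lopez 


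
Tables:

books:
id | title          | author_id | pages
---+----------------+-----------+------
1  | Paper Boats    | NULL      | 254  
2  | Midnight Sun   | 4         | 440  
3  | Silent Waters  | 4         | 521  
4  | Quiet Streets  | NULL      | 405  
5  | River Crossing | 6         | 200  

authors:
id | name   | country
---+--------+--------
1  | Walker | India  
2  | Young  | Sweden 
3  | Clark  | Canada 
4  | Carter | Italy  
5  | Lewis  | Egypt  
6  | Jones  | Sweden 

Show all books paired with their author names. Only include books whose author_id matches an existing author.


INNER JOIN keeps only books rows whose author_id matches an id in authors. Walk through each book:
  - book 1 (Paper Boats): author_id=NULL, no match -> dropped
  - book 2 (Midnight Sun): author_id=4 -> matches Carter
  - book 3 (Silent Waters): author_id=4 -> matches Carter
  - book 4 (Quiet Streets): author_id=NULL, no match -> dropped
  - book 5 (River Crossing): author_id=6 -> matches Jones
So 2 of 5 rows are dropped.

SQL:
SELECT a.title, b.name AS author
FROM books a
INNER JOIN authors b ON a.author_id = b.id

Result:
title          | author
---------------+-------
Midnight Sun   | Carter
Silent Waters  | Carter
River Crossing | Jones 


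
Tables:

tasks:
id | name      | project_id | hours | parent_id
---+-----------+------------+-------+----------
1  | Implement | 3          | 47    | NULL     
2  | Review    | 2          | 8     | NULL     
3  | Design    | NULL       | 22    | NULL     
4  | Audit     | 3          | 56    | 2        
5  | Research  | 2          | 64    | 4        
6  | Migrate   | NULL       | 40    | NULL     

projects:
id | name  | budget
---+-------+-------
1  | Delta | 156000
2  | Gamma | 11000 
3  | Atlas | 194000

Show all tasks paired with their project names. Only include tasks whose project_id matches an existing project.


INNER JOIN keeps only tasks rows whose project_id matches an id in projects. Walk through each task:
  - task 1 (Implement): project_id=3 -> matches Atlas
  - task 2 (Review): project_id=2 -> matches Gamma
  - task 3 (Design): project_id=NULL, no match -> dropped
  - task 4 (Audit): project_id=3 -> matches Atlas
  - task 5 (Research): project_id=2 -> matches Gamma
  - task 6 (Migrate): project_id=NULL, no match -> dropped
So 2 of 6 rows are dropped.

SQL:
SELECT a.name, b.name AS project
FROM tasks a
INNER JOIN projects b ON a.project_id = b.id

Result:
name      | project
----------+--------
Implement | Atlas  
Review    | Gamma  
Audit     | Atlas  
Research  | Gamma  


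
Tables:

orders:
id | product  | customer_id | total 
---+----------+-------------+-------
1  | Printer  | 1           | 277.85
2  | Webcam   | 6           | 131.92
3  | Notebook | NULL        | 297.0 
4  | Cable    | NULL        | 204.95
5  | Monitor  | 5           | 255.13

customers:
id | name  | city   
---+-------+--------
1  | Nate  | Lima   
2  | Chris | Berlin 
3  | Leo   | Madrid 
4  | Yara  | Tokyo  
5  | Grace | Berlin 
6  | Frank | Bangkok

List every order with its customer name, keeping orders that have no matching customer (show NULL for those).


LEFT JOIN keeps every row from orders (the left table); where customer_id has no match in customers, the customer columns become NULL. Walk through each order:
  - order 1 (Printer): customer_id=1 -> matches Nate
  - order 2 (Webcam): customer_id=6 -> matches Frank
  - order 3 (Notebook): customer_id=NULL, no match -> kept with NULL
  - order 4 (Cable): customer_id=NULL, no match -> kept with NULL
  - order 5 (Monitor): customer_id=5 -> matches Grace
All 5 rows appear; 2 have NULL customer.

SQL:
SELECT a.product, b.name AS customer
FROM orders a
LEFT JOIN customers b ON a.customer_id = b.id

Result:
product  | customer
---------+---------
Printer  | Nate    
Webcam   | Frank   
Notebook | NULL    
Cable    | NULL    
Monitor  | Grace   


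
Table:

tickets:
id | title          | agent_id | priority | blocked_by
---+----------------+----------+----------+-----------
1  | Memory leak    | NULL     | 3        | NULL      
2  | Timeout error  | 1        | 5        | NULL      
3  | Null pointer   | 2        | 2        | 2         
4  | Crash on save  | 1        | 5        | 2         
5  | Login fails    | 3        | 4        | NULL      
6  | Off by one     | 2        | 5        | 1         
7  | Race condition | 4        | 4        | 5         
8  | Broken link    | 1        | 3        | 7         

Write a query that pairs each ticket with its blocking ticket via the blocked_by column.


This is a self-join: tickets is joined to a second copy of itself, matching each row's blocked_by to another row's id. Use LEFT JOIN so rows with blocked_by=NULL are kept.
  - ticket 1 (Memory leak): blocked_by=NULL -> NULL
  - ticket 2 (Timeout error): blocked_by=NULL -> NULL
  - ticket 3 (Null pointer): blocked_by=2 -> Timeout error
  - ticket 4 (Crash on save): blocked_by=2 -> Timeout error
  - ticket 5 (Login fails): blocked_by=NULL -> NULL
  - ticket 6 (Off by one): blocked_by=1 -> Memory leak
  - ticket 7 (Race condition): blocked_by=5 -> Login fails
  - ticket 8 (Broken link): blocked_by=7 -> Race condition

SQL:
SELECT a.title AS item, b.title AS blocked_by
FROM tickets a
LEFT JOIN tickets b ON a.blocked_by = b.id

Result:
item           | blocked_by    
---------------+---------------
Memory leak    | NULL          
Timeout error  | NULL          
Null pointer   | Timeout error 
Crash on save  | Timeout error 
Login fails    | NULL          
Off by one     | Memory leak   
Race condition | Login fails   
Broken link    | Race condition


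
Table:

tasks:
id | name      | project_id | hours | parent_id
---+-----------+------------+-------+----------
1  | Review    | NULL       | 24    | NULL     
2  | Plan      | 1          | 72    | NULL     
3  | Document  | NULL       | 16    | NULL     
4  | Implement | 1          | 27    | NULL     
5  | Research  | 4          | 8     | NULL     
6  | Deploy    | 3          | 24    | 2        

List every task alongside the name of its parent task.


This is a self-join: tasks is joined to a second copy of itself, matching each row's parent_id to another row's id. Use LEFT JOIN so rows with parent_id=NULL are kept.
  - task 1 (Review): parent_id=NULL -> NULL
  - task 2 (Plan): parent_id=NULL -> NULL
  - task 3 (Document): parent_id=NULL -> NULL
  - task 4 (Implement): parent_id=NULL -> NULL
  - task 5 (Research): parent_id=NULL -> NULL
  - task 6 (Deploy): parent_id=2 -> Plan

SQL:
SELECT a.name AS item, b.name AS parent
FROM tasks a
LEFT JOIN tasks b ON a.parent_id = b.id

Result:
item      | parent
----------+-------
Review    | NULL  
Plan      | NULL  
Document  | NULL  
Implement | NULL  
Research  | NULL  
Deploy    | Plan  


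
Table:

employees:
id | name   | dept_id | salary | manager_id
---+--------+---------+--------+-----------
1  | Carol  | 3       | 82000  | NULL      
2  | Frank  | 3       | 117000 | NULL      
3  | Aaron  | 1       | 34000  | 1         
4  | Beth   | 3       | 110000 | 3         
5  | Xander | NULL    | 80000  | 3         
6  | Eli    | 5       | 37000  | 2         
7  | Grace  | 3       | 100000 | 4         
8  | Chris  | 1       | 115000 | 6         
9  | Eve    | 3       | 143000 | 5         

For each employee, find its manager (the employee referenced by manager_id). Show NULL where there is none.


This is a self-join: employees is joined to a second copy of itself, matching each row's manager_id to another row's id. Use LEFT JOIN so rows with manager_id=NULL are kept.
  - employee 1 (Carol): manager_id=NULL -> NULL
  - employee 2 (Frank): manager_id=NULL -> NULL
  - employee 3 (Aaron): manager_id=1 -> Carol
  - employee 4 (Beth): manager_id=3 -> Aaron
  - employee 5 (Xander): manager_id=3 -> Aaron
  - employee 6 (Eli): manager_id=2 -> Frank
  - employee 7 (Grace): manager_id=4 -> Beth
  - employee 8 (Chris): manager_id=6 -> Eli
  - employee 9 (Eve): manager_id=5 -> Xander

SQL:
SELECT a.name AS item, b.name AS manager
FROM employees a
LEFT JOIN employees b ON a.manager_id = b.id

Result:
item   | manager
-------+--------
Carol  | NULL   
Frank  | NULL   
Aaron  | Carol  
Beth   | Aaron  
Xander | Aaron  
Eli    | Frank  
Grace  | Beth   
Chris  | Eli    
Eve    | Xander 


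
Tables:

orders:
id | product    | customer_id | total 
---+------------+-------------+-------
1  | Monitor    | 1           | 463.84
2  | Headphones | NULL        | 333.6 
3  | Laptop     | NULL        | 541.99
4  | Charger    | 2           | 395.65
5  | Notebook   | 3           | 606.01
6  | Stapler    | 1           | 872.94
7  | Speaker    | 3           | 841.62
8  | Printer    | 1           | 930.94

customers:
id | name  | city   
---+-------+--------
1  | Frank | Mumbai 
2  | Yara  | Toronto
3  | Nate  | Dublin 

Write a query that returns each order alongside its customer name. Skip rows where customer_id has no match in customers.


INNER JOIN keeps only orders rows whose customer_id matches an id in customers. Walk through each order:
  - order 1 (Monitor): customer_id=1 -> matches Frank
  - order 2 (Headphones): customer_id=NULL, no match -> dropped
  - order 3 (Laptop): customer_id=NULL, no match -> dropped
  - order 4 (Charger): customer_id=2 -> matches Yara
  - order 5 (Notebook): customer_id=3 -> matches Nate
  - order 6 (Stapler): customer_id=1 -> matches Frank
  - order 7 (Speaker): customer_id=3 -> matches Nate
  - order 8 (Printer): customer_id=1 -> matches Frank
So 2 of 8 rows are dropped.

SQL:
SELECT a.product, b.name AS customer
FROM orders a
INNER JOIN customers b ON a.customer_id = b.id

Result:
product  | customer
---------+---------
Monitor  | Frank   
Charger  | Yara    
Notebook | Nate    
Stapler  | Frank   
Speaker  | Nate    
Printer  | Frank   


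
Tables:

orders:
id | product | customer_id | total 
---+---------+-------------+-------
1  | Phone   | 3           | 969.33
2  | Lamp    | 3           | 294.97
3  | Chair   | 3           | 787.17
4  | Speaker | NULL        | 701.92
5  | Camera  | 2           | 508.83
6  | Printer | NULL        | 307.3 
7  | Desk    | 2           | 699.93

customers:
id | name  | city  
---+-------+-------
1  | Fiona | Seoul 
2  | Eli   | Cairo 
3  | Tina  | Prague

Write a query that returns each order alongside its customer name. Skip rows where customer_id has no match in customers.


INNER JOIN keeps only orders rows whose customer_id matches an id in customers. Walk through each order:
  - order 1 (Phone): customer_id=3 -> matches Tina
  - order 2 (Lamp): customer_id=3 -> matches Tina
  - order 3 (Chair): customer_id=3 -> matches Tina
  - order 4 (Speaker): customer_id=NULL, no match -> dropped
  - order 5 (Camera): customer_id=2 -> matches Eli
  - order 6 (Printer): customer_id=NULL, no match -> dropped
  - order 7 (Desk): customer_id=2 -> matches Eli
So 2 of 7 rows are dropped.

SQL:
SELECT a.product, b.name AS customer
FROM orders a
INNER JOIN customers b ON a.customer_id = b.id

Result:
product | customer
--------+---------
Phone   | Tina    
Lamp    | Tina    
Chair   | Tina    
Camera  | Eli     
Desk    | Eli     


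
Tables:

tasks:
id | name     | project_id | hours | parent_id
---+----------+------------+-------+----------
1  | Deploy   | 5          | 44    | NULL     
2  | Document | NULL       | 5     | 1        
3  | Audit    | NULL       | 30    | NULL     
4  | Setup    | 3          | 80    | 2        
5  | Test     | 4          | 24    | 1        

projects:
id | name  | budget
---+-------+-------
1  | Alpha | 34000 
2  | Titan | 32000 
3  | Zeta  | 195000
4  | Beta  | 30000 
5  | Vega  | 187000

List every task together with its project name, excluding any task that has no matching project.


INNER JOIN keeps only tasks rows whose project_id matches an id in projects. Walk through each task:
  - task 1 (Deploy): project_id=5 -> matches Vega
  - task 2 (Document): project_id=NULL, no match -> dropped
  - task 3 (Audit): project_id=NULL, no match -> dropped
  - task 4 (Setup): project_id=3 -> matches Zeta
  - task 5 (Test): project_id=4 -> matches Beta
So 2 of 5 rows are dropped.

SQL:
SELECT a.name, b.name AS project
FROM tasks a
INNER JOIN projects b ON a.project_id = b.id

Result:
name   | project
-------+--------
Deploy | Vega   
Setup  | Zeta   
Test   | Beta   


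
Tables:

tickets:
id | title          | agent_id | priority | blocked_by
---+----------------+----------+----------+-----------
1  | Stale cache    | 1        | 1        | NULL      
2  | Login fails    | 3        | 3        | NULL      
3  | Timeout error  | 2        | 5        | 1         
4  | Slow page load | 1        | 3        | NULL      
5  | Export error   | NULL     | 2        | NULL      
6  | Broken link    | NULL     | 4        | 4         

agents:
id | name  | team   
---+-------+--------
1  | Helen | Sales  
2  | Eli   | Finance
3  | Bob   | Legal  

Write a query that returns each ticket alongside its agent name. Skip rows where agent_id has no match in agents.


INNER JOIN keeps only tickets rows whose agent_id matches an id in agents. Walk through each ticket:
  - ticket 1 (Stale cache): agent_id=1 -> matches Helen
  - ticket 2 (Login fails): agent_id=3 -> matches Bob
  - ticket 3 (Timeout error): agent_id=2 -> matches Eli
  - ticket 4 (Slow page load): agent_id=1 -> matches Helen
  - ticket 5 (Export error): agent_id=NULL, no match -> dropped
  - ticket 6 (Broken link): agent_id=NULL, no match -> dropped
So 2 of 6 rows are dropped.

SQL:
SELECT a.title, b.name AS agent
FROM tickets a
INNER JOIN agents b ON a.agent_id = b.id

Result:
title          | agent
---------------+------
Stale cache    | Helen
Login fails    | Bob  
Timeout error  | Eli  
Slow page load | Helen


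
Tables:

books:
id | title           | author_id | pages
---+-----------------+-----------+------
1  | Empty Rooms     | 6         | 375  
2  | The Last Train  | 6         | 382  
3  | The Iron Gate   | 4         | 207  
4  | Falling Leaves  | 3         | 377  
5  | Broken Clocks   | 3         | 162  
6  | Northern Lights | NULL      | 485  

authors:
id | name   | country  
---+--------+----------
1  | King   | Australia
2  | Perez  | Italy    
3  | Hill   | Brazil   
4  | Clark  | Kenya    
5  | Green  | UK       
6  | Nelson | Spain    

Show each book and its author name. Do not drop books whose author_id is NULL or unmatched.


LEFT JOIN keeps every row from books (the left table); where author_id has no match in authors, the author columns become NULL. Walk through each book:
  - book 1 (Empty Rooms): author_id=6 -> matches Nelson
  - book 2 (The Last Train): author_id=6 -> matches Nelson
  - book 3 (The Iron Gate): author_id=4 -> matches Clark
  - book 4 (Falling Leaves): author_id=3 -> matches Hill
  - book 5 (Broken Clocks): author_id=3 -> matches Hill
  - book 6 (Northern Lights): author_id=NULL, no match -> kept with NULL
All 6 rows appear; 1 has NULL author.

SQL:
SELECT a.title, b.name AS author
FROM books a
LEFT JOIN authors b ON a.author_id = b.id

Result:
title           | author
----------------+-------
Empty Rooms     | Nelson
The Last Train  | Nelson
The Iron Gate   | Clark 
Falling Leaves  | Hill  
Broken Clocks   | Hill  
Northern Lights | NULL  


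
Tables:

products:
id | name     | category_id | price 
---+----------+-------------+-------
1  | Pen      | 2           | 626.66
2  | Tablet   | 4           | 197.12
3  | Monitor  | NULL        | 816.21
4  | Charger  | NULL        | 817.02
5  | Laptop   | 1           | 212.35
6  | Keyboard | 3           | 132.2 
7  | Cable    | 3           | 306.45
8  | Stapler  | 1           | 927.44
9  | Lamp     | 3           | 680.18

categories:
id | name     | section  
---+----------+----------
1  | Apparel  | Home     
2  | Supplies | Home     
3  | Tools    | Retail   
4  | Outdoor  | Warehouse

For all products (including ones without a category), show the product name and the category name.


LEFT JOIN keeps every row from products (the left table); where category_id has no match in categories, the category columns become NULL. Walk through each product:
  - product 1 (Pen): category_id=2 -> matches Supplies
  - product 2 (Tablet): category_id=4 -> matches Outdoor
  - product 3 (Monitor): category_id=NULL, no match -> kept with NULL
  - product 4 (Charger): category_id=NULL, no match -> kept with NULL
  - product 5 (Laptop): category_id=1 -> matches Apparel
  - product 6 (Keyboard): category_id=3 -> matches Tools
  - product 7 (Cable): category_id=3 -> matches Tools
  - product 8 (Stapler): category_id=1 -> matches Apparel
  - product 9 (Lamp): category_id=3 -> matches Tools
All 9 rows appear; 2 have NULL category.

SQL:
SELECT a.name, b.name AS category
FROM products a
LEFT JOIN categories b ON a.category_id = b.id

Result:
name     | category
---------+---------
Pen      | Supplies
Tablet   | Outdoor 
Monitor  | NULL    
Charger  | NULL    
Laptop   | Apparel 
Keyboard | Tools   
Cable    | Tools   
Stapler  | Apparel 
Lamp     | Tools   
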